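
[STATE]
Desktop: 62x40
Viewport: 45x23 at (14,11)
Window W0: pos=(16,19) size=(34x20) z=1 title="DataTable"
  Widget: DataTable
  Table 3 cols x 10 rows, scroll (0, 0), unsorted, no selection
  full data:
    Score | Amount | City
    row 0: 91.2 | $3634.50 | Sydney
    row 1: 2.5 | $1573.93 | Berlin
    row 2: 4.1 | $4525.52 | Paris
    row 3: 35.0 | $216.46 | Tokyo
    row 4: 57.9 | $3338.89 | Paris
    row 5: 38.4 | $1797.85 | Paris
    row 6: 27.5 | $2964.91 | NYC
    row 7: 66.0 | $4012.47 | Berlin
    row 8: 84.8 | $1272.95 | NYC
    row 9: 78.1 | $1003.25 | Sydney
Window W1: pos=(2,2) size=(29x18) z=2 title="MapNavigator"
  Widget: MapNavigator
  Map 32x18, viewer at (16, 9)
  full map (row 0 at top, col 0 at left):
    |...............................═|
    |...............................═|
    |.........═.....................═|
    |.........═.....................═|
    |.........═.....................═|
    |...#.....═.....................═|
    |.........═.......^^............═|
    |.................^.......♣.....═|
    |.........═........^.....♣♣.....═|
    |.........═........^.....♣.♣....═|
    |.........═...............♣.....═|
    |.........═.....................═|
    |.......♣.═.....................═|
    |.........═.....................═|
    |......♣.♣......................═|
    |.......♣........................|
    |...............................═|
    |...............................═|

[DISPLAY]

....^.....♣♣....┃                            
..@.^.....♣.♣...┃                            
...........♣....┃                            
................┃                            
................┃                            
................┃                            
................┃                            
................┃                            
━━━━━━━━━━━━━━━━┛━━━━━━━━━━━━━━━━━━┓         
  ┃ DataTable                      ┃         
  ┠────────────────────────────────┨         
  ┃Score│Amount  │City             ┃         
  ┃─────┼────────┼──────           ┃         
  ┃91.2 │$3634.50│Sydney           ┃         
  ┃2.5  │$1573.93│Berlin           ┃         
  ┃4.1  │$4525.52│Paris            ┃         
  ┃35.0 │$216.46 │Tokyo            ┃         
  ┃57.9 │$3338.89│Paris            ┃         
  ┃38.4 │$1797.85│Paris            ┃         
  ┃27.5 │$2964.91│NYC              ┃         
  ┃66.0 │$4012.47│Berlin           ┃         
  ┃84.8 │$1272.95│NYC              ┃         
  ┃78.1 │$1003.25│Sydney           ┃         


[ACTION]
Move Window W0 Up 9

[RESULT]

....^.....♣♣....┃                  ┃         
..@.^.....♣.♣...┃──────────────────┨         
...........♣....┃│City             ┃         
................┃┼──────           ┃         
................┃│Sydney           ┃         
................┃│Berlin           ┃         
................┃│Paris            ┃         
................┃│Tokyo            ┃         
━━━━━━━━━━━━━━━━┛│Paris            ┃         
  ┃38.4 │$1797.85│Paris            ┃         
  ┃27.5 │$2964.91│NYC              ┃         
  ┃66.0 │$4012.47│Berlin           ┃         
  ┃84.8 │$1272.95│NYC              ┃         
  ┃78.1 │$1003.25│Sydney           ┃         
  ┃                                ┃         
  ┃                                ┃         
  ┃                                ┃         
  ┃                                ┃         
  ┗━━━━━━━━━━━━━━━━━━━━━━━━━━━━━━━━┛         
                                             
                                             
                                             
                                             


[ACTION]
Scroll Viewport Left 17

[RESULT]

  ┃......═........^.....♣♣....┃              
  ┃......═......@.^.....♣.♣...┃──────────────
  ┃......═...............♣....┃│City         
  ┃......═....................┃┼──────       
  ┃....♣.═....................┃│Sydney       
  ┃......═....................┃│Berlin       
  ┃...♣.♣.....................┃│Paris        
  ┃....♣......................┃│Tokyo        
  ┗━━━━━━━━━━━━━━━━━━━━━━━━━━━┛│Paris        
                ┃38.4 │$1797.85│Paris        
                ┃27.5 │$2964.91│NYC          
                ┃66.0 │$4012.47│Berlin       
                ┃84.8 │$1272.95│NYC          
                ┃78.1 │$1003.25│Sydney       
                ┃                            
                ┃                            
                ┃                            
                ┃                            
                ┗━━━━━━━━━━━━━━━━━━━━━━━━━━━━
                                             
                                             
                                             
                                             


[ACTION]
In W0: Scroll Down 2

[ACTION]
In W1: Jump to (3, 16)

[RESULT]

  ┃          .......♣.........┃              
  ┃          ...@.............┃──────────────
  ┃          .................┃│City         
  ┃                           ┃┼──────       
  ┃                           ┃│Sydney       
  ┃                           ┃│Berlin       
  ┃                           ┃│Paris        
  ┃                           ┃│Tokyo        
  ┗━━━━━━━━━━━━━━━━━━━━━━━━━━━┛│Paris        
                ┃38.4 │$1797.85│Paris        
                ┃27.5 │$2964.91│NYC          
                ┃66.0 │$4012.47│Berlin       
                ┃84.8 │$1272.95│NYC          
                ┃78.1 │$1003.25│Sydney       
                ┃                            
                ┃                            
                ┃                            
                ┃                            
                ┗━━━━━━━━━━━━━━━━━━━━━━━━━━━━
                                             
                                             
                                             
                                             


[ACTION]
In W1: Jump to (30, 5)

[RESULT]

  ┃..............═            ┃              
  ┃.............@═            ┃──────────────
  ┃^^............═            ┃│City         
  ┃^.......♣.....═            ┃┼──────       
  ┃.^.....♣♣.....═            ┃│Sydney       
  ┃.^.....♣.♣....═            ┃│Berlin       
  ┃........♣.....═            ┃│Paris        
  ┃..............═            ┃│Tokyo        
  ┗━━━━━━━━━━━━━━━━━━━━━━━━━━━┛│Paris        
                ┃38.4 │$1797.85│Paris        
                ┃27.5 │$2964.91│NYC          
                ┃66.0 │$4012.47│Berlin       
                ┃84.8 │$1272.95│NYC          
                ┃78.1 │$1003.25│Sydney       
                ┃                            
                ┃                            
                ┃                            
                ┃                            
                ┗━━━━━━━━━━━━━━━━━━━━━━━━━━━━
                                             
                                             
                                             
                                             


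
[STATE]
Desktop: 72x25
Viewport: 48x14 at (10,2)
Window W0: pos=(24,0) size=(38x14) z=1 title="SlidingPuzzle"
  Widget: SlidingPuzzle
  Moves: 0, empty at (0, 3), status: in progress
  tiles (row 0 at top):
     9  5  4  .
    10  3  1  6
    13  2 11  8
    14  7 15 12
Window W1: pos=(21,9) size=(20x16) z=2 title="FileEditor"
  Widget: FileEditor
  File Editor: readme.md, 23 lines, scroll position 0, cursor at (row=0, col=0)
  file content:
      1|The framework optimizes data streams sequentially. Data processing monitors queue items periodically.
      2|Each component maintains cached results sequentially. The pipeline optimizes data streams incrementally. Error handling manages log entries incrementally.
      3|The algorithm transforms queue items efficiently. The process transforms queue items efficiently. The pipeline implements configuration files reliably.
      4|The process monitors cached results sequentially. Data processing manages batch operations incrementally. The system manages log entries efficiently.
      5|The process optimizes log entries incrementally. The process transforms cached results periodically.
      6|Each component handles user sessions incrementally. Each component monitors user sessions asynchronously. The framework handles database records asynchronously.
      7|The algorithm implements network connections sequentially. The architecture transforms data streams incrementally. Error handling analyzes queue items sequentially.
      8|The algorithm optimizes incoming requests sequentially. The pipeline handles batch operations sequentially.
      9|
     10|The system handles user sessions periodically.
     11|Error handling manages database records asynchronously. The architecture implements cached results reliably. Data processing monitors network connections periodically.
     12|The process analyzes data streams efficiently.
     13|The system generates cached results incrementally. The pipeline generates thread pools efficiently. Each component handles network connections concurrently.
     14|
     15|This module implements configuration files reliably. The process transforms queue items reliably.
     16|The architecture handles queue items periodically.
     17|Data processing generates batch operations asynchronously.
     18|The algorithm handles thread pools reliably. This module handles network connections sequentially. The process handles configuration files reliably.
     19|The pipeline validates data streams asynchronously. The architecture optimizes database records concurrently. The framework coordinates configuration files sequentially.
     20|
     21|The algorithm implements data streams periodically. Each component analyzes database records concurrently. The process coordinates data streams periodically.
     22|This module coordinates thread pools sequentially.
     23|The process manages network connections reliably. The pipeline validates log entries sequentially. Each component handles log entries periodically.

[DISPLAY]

              ┠─────────────────────────────────
              ┃┌────┬────┬────┬────┐            
              ┃│  9 │  5 │  4 │    │            
              ┃├────┼────┼────┼────┤            
              ┃│ 10 │  3 │  1 │  6 │            
              ┃├────┼────┼────┼────┤            
              ┃│ 13 │  2 │ 11 │  8 │            
           ┏━━━━━━━━━━━━━━━━━━┓────┤            
           ┃ FileEditor       ┃ 12 │            
           ┠──────────────────┨────┘            
           ┃█he framework opt▲┃                 
           ┃Each component ma█┃━━━━━━━━━━━━━━━━━
           ┃The algorithm tra░┃                 
           ┃The process monit░┃                 


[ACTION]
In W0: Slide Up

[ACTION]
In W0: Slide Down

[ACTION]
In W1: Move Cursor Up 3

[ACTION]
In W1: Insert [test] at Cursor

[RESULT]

              ┠─────────────────────────────────
              ┃┌────┬────┬────┬────┐            
              ┃│  9 │  5 │  4 │    │            
              ┃├────┼────┼────┼────┤            
              ┃│ 10 │  3 │  1 │  6 │            
              ┃├────┼────┼────┼────┤            
              ┃│ 13 │  2 │ 11 │  8 │            
           ┏━━━━━━━━━━━━━━━━━━┓────┤            
           ┃ FileEditor       ┃ 12 │            
           ┠──────────────────┨────┘            
           ┃test█he framework▲┃                 
           ┃Each component ma█┃━━━━━━━━━━━━━━━━━
           ┃The algorithm tra░┃                 
           ┃The process monit░┃                 


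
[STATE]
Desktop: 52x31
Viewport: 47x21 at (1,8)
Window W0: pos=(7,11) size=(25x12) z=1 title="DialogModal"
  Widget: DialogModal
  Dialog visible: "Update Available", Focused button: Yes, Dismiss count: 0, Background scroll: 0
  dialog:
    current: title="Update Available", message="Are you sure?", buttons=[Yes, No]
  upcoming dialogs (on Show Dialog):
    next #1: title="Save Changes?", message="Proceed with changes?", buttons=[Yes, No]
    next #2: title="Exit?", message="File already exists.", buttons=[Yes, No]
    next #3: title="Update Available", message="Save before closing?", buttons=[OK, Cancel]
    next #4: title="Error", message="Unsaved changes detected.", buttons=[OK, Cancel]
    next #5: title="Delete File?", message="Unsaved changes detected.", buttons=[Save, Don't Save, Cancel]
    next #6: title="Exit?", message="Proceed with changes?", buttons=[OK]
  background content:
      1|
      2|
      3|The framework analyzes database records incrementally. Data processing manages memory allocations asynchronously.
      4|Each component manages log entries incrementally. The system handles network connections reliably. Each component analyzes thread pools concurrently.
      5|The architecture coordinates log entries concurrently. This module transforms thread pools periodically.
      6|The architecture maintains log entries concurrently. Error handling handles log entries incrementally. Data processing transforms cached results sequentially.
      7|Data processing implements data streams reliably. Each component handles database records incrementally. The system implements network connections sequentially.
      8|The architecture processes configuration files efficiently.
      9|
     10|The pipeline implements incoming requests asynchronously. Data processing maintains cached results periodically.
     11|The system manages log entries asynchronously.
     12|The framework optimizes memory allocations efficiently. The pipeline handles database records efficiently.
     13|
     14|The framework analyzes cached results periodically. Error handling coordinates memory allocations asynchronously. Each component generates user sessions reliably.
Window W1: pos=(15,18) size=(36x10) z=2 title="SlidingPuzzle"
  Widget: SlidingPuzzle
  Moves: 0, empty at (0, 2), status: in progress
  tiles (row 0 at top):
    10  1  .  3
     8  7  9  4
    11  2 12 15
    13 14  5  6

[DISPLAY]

                                               
                                               
                                               
      ┏━━━━━━━━━━━━━━━━━━━━━━━┓                
      ┃ DialogModal           ┃                
      ┠───────────────────────┨                
      ┃                       ┃                
      ┃  ┌─────────────────┐  ┃                
      ┃Th│ Update Available│s ┃                
      ┃Ea│  Are you sure?  │s ┃                
      ┃Th│    ┏━━━━━━━━━━━━━━━━━━━━━━━━━━━━━━━━
      ┃Th└────┃ SlidingPuzzle                  
      ┃Data pr┠────────────────────────────────
      ┃The arc┃┌────┬────┬────┬────┐           
      ┗━━━━━━━┃│ 10 │  1 │    │  3 │           
              ┃├────┼────┼────┼────┤           
              ┃│  8 │  7 │  9 │  4 │           
              ┃├────┼────┼────┼────┤           
              ┃│ 11 │  2 │ 12 │ 15 │           
              ┗━━━━━━━━━━━━━━━━━━━━━━━━━━━━━━━━
                                               


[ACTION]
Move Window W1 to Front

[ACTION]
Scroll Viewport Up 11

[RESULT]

                                               
                                               
                                               
                                               
                                               
                                               
                                               
                                               
                                               
                                               
                                               
      ┏━━━━━━━━━━━━━━━━━━━━━━━┓                
      ┃ DialogModal           ┃                
      ┠───────────────────────┨                
      ┃                       ┃                
      ┃  ┌─────────────────┐  ┃                
      ┃Th│ Update Available│s ┃                
      ┃Ea│  Are you sure?  │s ┃                
      ┃Th│    ┏━━━━━━━━━━━━━━━━━━━━━━━━━━━━━━━━
      ┃Th└────┃ SlidingPuzzle                  
      ┃Data pr┠────────────────────────────────


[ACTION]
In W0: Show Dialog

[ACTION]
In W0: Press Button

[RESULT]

                                               
                                               
                                               
                                               
                                               
                                               
                                               
                                               
                                               
                                               
                                               
      ┏━━━━━━━━━━━━━━━━━━━━━━━┓                
      ┃ DialogModal           ┃                
      ┠───────────────────────┨                
      ┃                       ┃                
      ┃                       ┃                
      ┃The framework analyzes ┃                
      ┃Each component manages ┃                
      ┃The arc┏━━━━━━━━━━━━━━━━━━━━━━━━━━━━━━━━
      ┃The arc┃ SlidingPuzzle                  
      ┃Data pr┠────────────────────────────────


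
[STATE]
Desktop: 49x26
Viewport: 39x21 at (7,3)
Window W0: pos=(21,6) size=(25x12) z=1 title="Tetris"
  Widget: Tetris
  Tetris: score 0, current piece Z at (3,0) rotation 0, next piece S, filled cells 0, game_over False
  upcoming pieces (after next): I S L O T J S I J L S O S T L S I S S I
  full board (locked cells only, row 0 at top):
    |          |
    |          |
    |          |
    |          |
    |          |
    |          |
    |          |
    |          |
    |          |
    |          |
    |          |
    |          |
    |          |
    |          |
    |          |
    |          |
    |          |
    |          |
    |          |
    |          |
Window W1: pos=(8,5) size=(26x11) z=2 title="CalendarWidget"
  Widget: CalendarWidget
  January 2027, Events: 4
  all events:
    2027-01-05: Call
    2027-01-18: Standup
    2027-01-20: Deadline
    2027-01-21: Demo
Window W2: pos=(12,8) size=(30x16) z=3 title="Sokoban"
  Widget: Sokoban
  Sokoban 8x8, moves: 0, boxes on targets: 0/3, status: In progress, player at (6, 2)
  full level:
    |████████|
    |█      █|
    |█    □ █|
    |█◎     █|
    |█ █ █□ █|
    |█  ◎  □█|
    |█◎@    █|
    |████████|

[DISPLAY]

                                       
                                       
 ┏━━━━━━━━━━━━━━━━━━━━━━━━┓            
 ┃ CalendarWidget         ┃━━━━━━━━━━━┓
 ┠────────────────────────┨           ┃
 ┃   ┏━━━━━━━━━━━━━━━━━━━━━━━━━━━━┓───┨
 ┃Mo ┃ Sokoban                    ┃   ┃
 ┃   ┠────────────────────────────┨   ┃
 ┃ 4 ┃████████                    ┃   ┃
 ┃11 ┃█      █                    ┃   ┃
 ┃18*┃█    □ █                    ┃   ┃
 ┃25 ┃█◎     █                    ┃   ┃
 ┗━━━┃█ █ █□ █                    ┃   ┃
     ┃█  ◎  □█                    ┃   ┃
     ┃█◎@    █                    ┃━━━┛
     ┃████████                    ┃    
     ┃Moves: 0  0/3               ┃    
     ┃                            ┃    
     ┃                            ┃    
     ┃                            ┃    
     ┗━━━━━━━━━━━━━━━━━━━━━━━━━━━━┛    


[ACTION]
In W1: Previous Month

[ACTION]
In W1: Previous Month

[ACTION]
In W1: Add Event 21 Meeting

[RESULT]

                                       
                                       
 ┏━━━━━━━━━━━━━━━━━━━━━━━━┓            
 ┃ CalendarWidget         ┃━━━━━━━━━━━┓
 ┠────────────────────────┨           ┃
 ┃   ┏━━━━━━━━━━━━━━━━━━━━━━━━━━━━┓───┨
 ┃Mo ┃ Sokoban                    ┃   ┃
 ┃   ┠────────────────────────────┨   ┃
 ┃ 2 ┃████████                    ┃   ┃
 ┃ 9 ┃█      █                    ┃   ┃
 ┃16 ┃█    □ █                    ┃   ┃
 ┃23 ┃█◎     █                    ┃   ┃
 ┗━━━┃█ █ █□ █                    ┃   ┃
     ┃█  ◎  □█                    ┃   ┃
     ┃█◎@    █                    ┃━━━┛
     ┃████████                    ┃    
     ┃Moves: 0  0/3               ┃    
     ┃                            ┃    
     ┃                            ┃    
     ┃                            ┃    
     ┗━━━━━━━━━━━━━━━━━━━━━━━━━━━━┛    


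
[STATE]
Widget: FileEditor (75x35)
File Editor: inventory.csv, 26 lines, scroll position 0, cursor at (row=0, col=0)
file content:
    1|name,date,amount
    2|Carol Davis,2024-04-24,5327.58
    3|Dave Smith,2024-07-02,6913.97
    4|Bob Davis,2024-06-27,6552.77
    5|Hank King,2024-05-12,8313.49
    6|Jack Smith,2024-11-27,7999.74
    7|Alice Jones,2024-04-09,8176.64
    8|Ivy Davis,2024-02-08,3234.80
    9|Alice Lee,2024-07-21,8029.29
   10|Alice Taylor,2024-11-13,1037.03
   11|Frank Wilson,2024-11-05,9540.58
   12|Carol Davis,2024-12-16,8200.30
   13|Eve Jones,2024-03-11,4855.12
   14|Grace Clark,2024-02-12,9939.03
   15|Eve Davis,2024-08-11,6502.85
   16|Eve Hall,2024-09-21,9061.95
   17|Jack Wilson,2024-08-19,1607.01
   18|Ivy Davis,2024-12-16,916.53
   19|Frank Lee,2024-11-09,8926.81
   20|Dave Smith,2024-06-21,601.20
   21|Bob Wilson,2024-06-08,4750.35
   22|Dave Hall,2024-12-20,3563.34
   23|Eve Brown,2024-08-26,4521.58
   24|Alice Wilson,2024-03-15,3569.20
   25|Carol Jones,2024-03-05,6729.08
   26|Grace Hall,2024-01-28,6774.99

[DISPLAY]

█ame,date,amount                                                          ▲
Carol Davis,2024-04-24,5327.58                                            █
Dave Smith,2024-07-02,6913.97                                             ░
Bob Davis,2024-06-27,6552.77                                              ░
Hank King,2024-05-12,8313.49                                              ░
Jack Smith,2024-11-27,7999.74                                             ░
Alice Jones,2024-04-09,8176.64                                            ░
Ivy Davis,2024-02-08,3234.80                                              ░
Alice Lee,2024-07-21,8029.29                                              ░
Alice Taylor,2024-11-13,1037.03                                           ░
Frank Wilson,2024-11-05,9540.58                                           ░
Carol Davis,2024-12-16,8200.30                                            ░
Eve Jones,2024-03-11,4855.12                                              ░
Grace Clark,2024-02-12,9939.03                                            ░
Eve Davis,2024-08-11,6502.85                                              ░
Eve Hall,2024-09-21,9061.95                                               ░
Jack Wilson,2024-08-19,1607.01                                            ░
Ivy Davis,2024-12-16,916.53                                               ░
Frank Lee,2024-11-09,8926.81                                              ░
Dave Smith,2024-06-21,601.20                                              ░
Bob Wilson,2024-06-08,4750.35                                             ░
Dave Hall,2024-12-20,3563.34                                              ░
Eve Brown,2024-08-26,4521.58                                              ░
Alice Wilson,2024-03-15,3569.20                                           ░
Carol Jones,2024-03-05,6729.08                                            ░
Grace Hall,2024-01-28,6774.99                                             ░
                                                                          ░
                                                                          ░
                                                                          ░
                                                                          ░
                                                                          ░
                                                                          ░
                                                                          ░
                                                                          ░
                                                                          ▼


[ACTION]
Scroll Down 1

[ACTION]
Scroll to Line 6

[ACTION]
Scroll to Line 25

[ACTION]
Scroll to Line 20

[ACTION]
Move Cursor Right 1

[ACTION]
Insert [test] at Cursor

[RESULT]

ntest█me,date,amount                                                      ▲
Carol Davis,2024-04-24,5327.58                                            █
Dave Smith,2024-07-02,6913.97                                             ░
Bob Davis,2024-06-27,6552.77                                              ░
Hank King,2024-05-12,8313.49                                              ░
Jack Smith,2024-11-27,7999.74                                             ░
Alice Jones,2024-04-09,8176.64                                            ░
Ivy Davis,2024-02-08,3234.80                                              ░
Alice Lee,2024-07-21,8029.29                                              ░
Alice Taylor,2024-11-13,1037.03                                           ░
Frank Wilson,2024-11-05,9540.58                                           ░
Carol Davis,2024-12-16,8200.30                                            ░
Eve Jones,2024-03-11,4855.12                                              ░
Grace Clark,2024-02-12,9939.03                                            ░
Eve Davis,2024-08-11,6502.85                                              ░
Eve Hall,2024-09-21,9061.95                                               ░
Jack Wilson,2024-08-19,1607.01                                            ░
Ivy Davis,2024-12-16,916.53                                               ░
Frank Lee,2024-11-09,8926.81                                              ░
Dave Smith,2024-06-21,601.20                                              ░
Bob Wilson,2024-06-08,4750.35                                             ░
Dave Hall,2024-12-20,3563.34                                              ░
Eve Brown,2024-08-26,4521.58                                              ░
Alice Wilson,2024-03-15,3569.20                                           ░
Carol Jones,2024-03-05,6729.08                                            ░
Grace Hall,2024-01-28,6774.99                                             ░
                                                                          ░
                                                                          ░
                                                                          ░
                                                                          ░
                                                                          ░
                                                                          ░
                                                                          ░
                                                                          ░
                                                                          ▼


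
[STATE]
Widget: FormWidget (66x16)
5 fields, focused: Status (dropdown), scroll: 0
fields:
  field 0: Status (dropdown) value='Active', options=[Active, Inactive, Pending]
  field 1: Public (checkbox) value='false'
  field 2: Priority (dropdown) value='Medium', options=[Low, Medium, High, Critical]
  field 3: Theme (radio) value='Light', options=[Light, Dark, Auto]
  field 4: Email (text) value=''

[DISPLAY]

> Status:     [Active                                           ▼]
  Public:     [ ]                                                 
  Priority:   [Medium                                           ▼]
  Theme:      (●) Light  ( ) Dark  ( ) Auto                       
  Email:      [                                                  ]
                                                                  
                                                                  
                                                                  
                                                                  
                                                                  
                                                                  
                                                                  
                                                                  
                                                                  
                                                                  
                                                                  


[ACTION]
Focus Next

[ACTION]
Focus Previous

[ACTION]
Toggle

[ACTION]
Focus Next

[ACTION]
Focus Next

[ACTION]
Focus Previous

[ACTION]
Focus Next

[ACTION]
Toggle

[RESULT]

  Status:     [Active                                           ▼]
  Public:     [ ]                                                 
> Priority:   [Medium                                           ▼]
  Theme:      (●) Light  ( ) Dark  ( ) Auto                       
  Email:      [                                                  ]
                                                                  
                                                                  
                                                                  
                                                                  
                                                                  
                                                                  
                                                                  
                                                                  
                                                                  
                                                                  
                                                                  


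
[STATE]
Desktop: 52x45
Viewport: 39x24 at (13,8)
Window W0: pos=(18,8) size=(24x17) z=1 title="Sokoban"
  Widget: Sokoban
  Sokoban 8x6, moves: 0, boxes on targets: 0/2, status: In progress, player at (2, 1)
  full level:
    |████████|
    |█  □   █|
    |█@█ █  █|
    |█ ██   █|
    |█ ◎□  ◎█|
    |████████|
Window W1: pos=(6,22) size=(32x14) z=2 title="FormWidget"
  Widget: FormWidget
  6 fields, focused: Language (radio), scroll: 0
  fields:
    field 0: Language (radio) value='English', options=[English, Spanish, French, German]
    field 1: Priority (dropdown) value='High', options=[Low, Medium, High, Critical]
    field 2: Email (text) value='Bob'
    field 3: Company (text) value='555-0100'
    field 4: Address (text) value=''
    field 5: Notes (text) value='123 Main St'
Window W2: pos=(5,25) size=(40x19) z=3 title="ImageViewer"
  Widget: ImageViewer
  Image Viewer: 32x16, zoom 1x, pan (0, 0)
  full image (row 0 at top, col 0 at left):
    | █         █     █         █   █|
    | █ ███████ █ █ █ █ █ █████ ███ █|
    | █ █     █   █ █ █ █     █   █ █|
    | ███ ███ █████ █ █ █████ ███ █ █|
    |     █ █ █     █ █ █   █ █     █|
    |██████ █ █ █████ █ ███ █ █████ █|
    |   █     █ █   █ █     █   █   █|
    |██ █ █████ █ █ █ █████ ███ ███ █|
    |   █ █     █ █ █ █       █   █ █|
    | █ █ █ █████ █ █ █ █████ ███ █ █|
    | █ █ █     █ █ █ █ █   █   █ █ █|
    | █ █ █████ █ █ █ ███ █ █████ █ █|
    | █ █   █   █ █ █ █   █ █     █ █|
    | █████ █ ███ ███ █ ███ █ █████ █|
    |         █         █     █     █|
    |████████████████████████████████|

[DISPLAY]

     ┏━━━━━━━━━━━━━━━━━━━━━━┓          
     ┃ Sokoban              ┃          
     ┠──────────────────────┨          
     ┃████████              ┃          
     ┃█  □   █              ┃          
     ┃█@█ █  █              ┃          
     ┃█ ██   █              ┃          
     ┃█ ◎□  ◎█              ┃          
     ┃████████              ┃          
     ┃Moves: 0  0/2         ┃          
     ┃                      ┃          
     ┃                      ┃          
     ┃                      ┃          
     ┃                      ┃          
━━━━━━━━━━━━━━━━━━━━━━━━┓   ┃          
idget                   ┃   ┃          
────────────────────────┨━━━┛          
━━━━━━━━━━━━━━━━━━━━━━━━━━━━━━━┓       
iewer                          ┃       
───────────────────────────────┨       
    █     █         █   █      ┃       
███ █ █ █ █ █ █████ ███ █      ┃       
  █   █ █ █ █     █   █ █      ┃       
█ █████ █ █ █████ ███ █ █      ┃       


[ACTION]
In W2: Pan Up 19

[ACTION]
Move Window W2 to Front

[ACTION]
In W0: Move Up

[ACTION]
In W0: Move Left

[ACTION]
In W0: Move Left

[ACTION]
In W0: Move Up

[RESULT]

     ┏━━━━━━━━━━━━━━━━━━━━━━┓          
     ┃ Sokoban              ┃          
     ┠──────────────────────┨          
     ┃████████              ┃          
     ┃█@ □   █              ┃          
     ┃█ █ █  █              ┃          
     ┃█ ██   █              ┃          
     ┃█ ◎□  ◎█              ┃          
     ┃████████              ┃          
     ┃Moves: 1  0/2         ┃          
     ┃                      ┃          
     ┃                      ┃          
     ┃                      ┃          
     ┃                      ┃          
━━━━━━━━━━━━━━━━━━━━━━━━┓   ┃          
idget                   ┃   ┃          
────────────────────────┨━━━┛          
━━━━━━━━━━━━━━━━━━━━━━━━━━━━━━━┓       
iewer                          ┃       
───────────────────────────────┨       
    █     █         █   █      ┃       
███ █ █ █ █ █ █████ ███ █      ┃       
  █   █ █ █ █     █   █ █      ┃       
█ █████ █ █ █████ ███ █ █      ┃       


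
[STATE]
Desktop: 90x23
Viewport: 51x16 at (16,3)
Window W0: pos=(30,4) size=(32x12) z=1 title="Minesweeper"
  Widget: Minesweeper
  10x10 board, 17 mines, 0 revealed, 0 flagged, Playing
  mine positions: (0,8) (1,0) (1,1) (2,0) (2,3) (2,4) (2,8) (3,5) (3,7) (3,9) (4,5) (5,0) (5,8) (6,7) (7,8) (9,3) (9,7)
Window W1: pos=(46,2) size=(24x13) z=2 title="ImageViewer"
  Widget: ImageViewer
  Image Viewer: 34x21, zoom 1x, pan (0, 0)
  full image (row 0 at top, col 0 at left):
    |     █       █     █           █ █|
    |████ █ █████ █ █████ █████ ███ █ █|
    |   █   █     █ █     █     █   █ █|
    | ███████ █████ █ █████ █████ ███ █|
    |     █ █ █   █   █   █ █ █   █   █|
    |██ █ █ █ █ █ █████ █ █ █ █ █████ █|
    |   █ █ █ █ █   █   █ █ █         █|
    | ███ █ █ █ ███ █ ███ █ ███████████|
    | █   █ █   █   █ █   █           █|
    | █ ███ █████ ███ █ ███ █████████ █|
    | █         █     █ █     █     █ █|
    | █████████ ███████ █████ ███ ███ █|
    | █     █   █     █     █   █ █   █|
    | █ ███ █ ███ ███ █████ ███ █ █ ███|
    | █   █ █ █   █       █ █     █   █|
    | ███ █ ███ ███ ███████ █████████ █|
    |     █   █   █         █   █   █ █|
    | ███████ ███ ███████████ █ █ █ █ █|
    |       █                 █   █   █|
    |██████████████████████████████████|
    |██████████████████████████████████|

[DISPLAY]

                              ┃ ImageViewer        
              ┏━━━━━━━━━━━━━━━┠────────────────────
              ┃ Minesweeper   ┃     █       █     █
              ┠───────────────┃████ █ █████ █ █████
              ┃■■■■■■■■■■     ┃   █   █     █ █    
              ┃■■■■■■■■■■     ┃ ███████ █████ █ ███
              ┃■■■■■■■■■■     ┃     █ █ █   █   █  
              ┃■■■■■■■■■■     ┃██ █ █ █ █ █ █████ █
              ┃■■■■■■■■■■     ┃   █ █ █ █ █   █   █
              ┃■■■■■■■■■■     ┃ ███ █ █ █ ███ █ ███
              ┃■■■■■■■■■■     ┃ █   █ █   █   █ █  
              ┃■■■■■■■■■■     ┗━━━━━━━━━━━━━━━━━━━━
              ┗━━━━━━━━━━━━━━━━━━━━━━━━━━━━━━┛     
                                                   
                                                   
                                                   


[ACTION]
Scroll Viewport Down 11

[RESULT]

              ┃■■■■■■■■■■     ┃   █   █     █ █    
              ┃■■■■■■■■■■     ┃ ███████ █████ █ ███
              ┃■■■■■■■■■■     ┃     █ █ █   █   █  
              ┃■■■■■■■■■■     ┃██ █ █ █ █ █ █████ █
              ┃■■■■■■■■■■     ┃   █ █ █ █ █   █   █
              ┃■■■■■■■■■■     ┃ ███ █ █ █ ███ █ ███
              ┃■■■■■■■■■■     ┃ █   █ █   █   █ █  
              ┃■■■■■■■■■■     ┗━━━━━━━━━━━━━━━━━━━━
              ┗━━━━━━━━━━━━━━━━━━━━━━━━━━━━━━┛     
                                                   
                                                   
                                                   
                                                   
                                                   
                                                   
                                                   


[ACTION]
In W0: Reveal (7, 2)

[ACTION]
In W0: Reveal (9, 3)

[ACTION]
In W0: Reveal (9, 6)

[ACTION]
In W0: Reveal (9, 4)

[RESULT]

              ┃■■■■■■■■✹■     ┃   █   █     █ █    
              ┃✹✹■■■■■■■■     ┃ ███████ █████ █ ███
              ┃✹■■✹✹■■■✹■     ┃     █ █ █   █   █  
              ┃■1124✹■✹■✹     ┃██ █ █ █ █ █ █████ █
              ┃■1  2✹■■■■     ┃   █ █ █ █ █   █   █
              ┃✹1  112■✹■     ┃ ███ █ █ █ ███ █ ███
              ┃11    1✹■■     ┃ █   █ █   █   █ █  
              ┃      1■✹■     ┗━━━━━━━━━━━━━━━━━━━━
              ┗━━━━━━━━━━━━━━━━━━━━━━━━━━━━━━┛     
                                                   
                                                   
                                                   
                                                   
                                                   
                                                   
                                                   
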